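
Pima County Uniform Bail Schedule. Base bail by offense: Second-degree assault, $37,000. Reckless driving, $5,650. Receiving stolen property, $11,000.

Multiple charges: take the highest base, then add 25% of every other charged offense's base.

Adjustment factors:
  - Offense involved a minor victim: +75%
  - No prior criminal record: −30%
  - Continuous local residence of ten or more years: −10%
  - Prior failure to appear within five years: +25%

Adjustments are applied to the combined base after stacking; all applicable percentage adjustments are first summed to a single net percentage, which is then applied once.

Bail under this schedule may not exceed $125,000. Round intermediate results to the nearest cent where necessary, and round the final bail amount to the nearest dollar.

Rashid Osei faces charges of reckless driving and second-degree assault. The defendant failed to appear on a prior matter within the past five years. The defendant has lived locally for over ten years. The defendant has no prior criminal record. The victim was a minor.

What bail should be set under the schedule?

Base amounts from the schedule: reckless driving $5,650; second-degree assault $37,000.
Stacking rule: highest base plus 25% of each additional charge. Highest is second-degree assault at $37,000. Additional: $5,650 × 25% = $1,412.50. Combined base = $37,000 + $1,412.50 = $38,412.50.
Net percentage adjustment: +75% −30% −10% +25% = +60%. $38,412.50 × 1.6 = $61,460.
$61,460 is within the $125,000 maximum.

$61,460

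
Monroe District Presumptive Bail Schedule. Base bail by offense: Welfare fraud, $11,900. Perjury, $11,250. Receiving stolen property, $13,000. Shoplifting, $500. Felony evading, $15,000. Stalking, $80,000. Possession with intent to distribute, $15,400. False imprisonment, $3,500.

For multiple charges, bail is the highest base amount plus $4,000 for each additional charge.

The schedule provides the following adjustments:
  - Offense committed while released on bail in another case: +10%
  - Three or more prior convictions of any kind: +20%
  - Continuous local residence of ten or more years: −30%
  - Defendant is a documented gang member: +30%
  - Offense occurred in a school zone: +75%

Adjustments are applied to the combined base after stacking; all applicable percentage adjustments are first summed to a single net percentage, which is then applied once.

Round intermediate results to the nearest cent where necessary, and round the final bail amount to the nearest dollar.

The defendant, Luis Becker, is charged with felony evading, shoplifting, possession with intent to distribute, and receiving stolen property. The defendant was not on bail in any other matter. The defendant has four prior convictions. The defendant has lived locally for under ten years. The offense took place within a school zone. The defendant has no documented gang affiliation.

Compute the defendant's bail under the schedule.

Base amounts from the schedule: felony evading $15,000; shoplifting $500; possession with intent to distribute $15,400; receiving stolen property $13,000.
Stacking rule: highest base plus $4,000 per additional charge. Highest is possession with intent to distribute at $15,400; 3 additional charges → +$12,000. Combined base = $27,400.
Net percentage adjustment: +20% +75% = +95%. $27,400 × 1.95 = $53,430.

$53,430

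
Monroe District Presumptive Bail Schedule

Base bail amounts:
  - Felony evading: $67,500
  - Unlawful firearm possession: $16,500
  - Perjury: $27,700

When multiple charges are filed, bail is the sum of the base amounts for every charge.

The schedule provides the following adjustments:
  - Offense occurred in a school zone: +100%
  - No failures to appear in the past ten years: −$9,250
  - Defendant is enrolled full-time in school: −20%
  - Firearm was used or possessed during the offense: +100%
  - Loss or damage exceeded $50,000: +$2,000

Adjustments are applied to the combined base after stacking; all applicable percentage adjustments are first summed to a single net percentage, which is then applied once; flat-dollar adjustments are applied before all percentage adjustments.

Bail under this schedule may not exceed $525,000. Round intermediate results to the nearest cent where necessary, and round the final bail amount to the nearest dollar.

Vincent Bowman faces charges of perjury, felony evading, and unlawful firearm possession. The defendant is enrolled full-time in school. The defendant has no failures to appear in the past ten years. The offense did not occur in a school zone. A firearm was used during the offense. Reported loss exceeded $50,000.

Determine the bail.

Base amounts from the schedule: perjury $27,700; felony evading $67,500; unlawful firearm possession $16,500.
Stacking rule: sum of all bases. $27,700 + $67,500 + $16,500 = $111,700.
No failures to appear in the past ten years (−$9,250 flat): $111,700 − $9,250 = $102,450.
Loss or damage exceeded $50,000 (+$2,000 flat): $102,450 + $2,000 = $104,450.
Net percentage adjustment: −20% +100% = +80%. $104,450 × 1.8 = $188,010.
$188,010 is within the $525,000 maximum.

$188,010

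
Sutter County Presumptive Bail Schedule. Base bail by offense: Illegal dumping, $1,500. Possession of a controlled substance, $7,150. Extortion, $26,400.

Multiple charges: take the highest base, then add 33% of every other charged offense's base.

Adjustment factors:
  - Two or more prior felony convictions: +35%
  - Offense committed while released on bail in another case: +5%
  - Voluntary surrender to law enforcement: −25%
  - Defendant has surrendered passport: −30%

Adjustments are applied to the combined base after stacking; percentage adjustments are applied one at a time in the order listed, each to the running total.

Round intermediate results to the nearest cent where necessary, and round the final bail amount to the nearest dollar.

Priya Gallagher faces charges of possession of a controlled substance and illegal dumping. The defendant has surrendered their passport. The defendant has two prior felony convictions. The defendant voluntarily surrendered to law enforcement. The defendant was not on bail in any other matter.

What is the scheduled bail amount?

Base amounts from the schedule: possession of a controlled substance $7,150; illegal dumping $1,500.
Stacking rule: highest base plus 33% of each additional charge. Highest is possession of a controlled substance at $7,150. Additional: $1,500 × 33% = $495. Combined base = $7,150 + $495 = $7,645.
Two or more prior felony convictions (+35%): $7,645 × 1.35 = $10,320.75.
Voluntary surrender to law enforcement (−25%): $10,320.75 × 0.75 = $7,740.56.
Defendant has surrendered passport (−30%): $7,740.56 × 0.7 = $5,418.39.
Rounded to the nearest dollar: $5,418.

$5,418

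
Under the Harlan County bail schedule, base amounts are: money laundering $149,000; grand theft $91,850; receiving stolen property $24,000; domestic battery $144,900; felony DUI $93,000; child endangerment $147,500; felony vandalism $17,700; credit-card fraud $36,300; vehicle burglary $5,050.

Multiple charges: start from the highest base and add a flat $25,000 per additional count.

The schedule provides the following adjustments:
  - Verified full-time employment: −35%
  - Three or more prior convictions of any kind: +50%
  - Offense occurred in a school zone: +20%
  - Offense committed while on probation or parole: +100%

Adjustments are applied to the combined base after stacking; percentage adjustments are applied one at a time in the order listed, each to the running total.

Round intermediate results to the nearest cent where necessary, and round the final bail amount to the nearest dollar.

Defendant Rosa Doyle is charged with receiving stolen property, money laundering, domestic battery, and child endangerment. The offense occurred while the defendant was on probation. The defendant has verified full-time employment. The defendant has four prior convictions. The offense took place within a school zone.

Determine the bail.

$524,160

Base amounts from the schedule: receiving stolen property $24,000; money laundering $149,000; domestic battery $144,900; child endangerment $147,500.
Stacking rule: highest base plus $25,000 per additional charge. Highest is money laundering at $149,000; 3 additional charges → +$75,000. Combined base = $224,000.
Verified full-time employment (−35%): $224,000 × 0.65 = $145,600.
Three or more prior convictions of any kind (+50%): $145,600 × 1.5 = $218,400.
Offense occurred in a school zone (+20%): $218,400 × 1.2 = $262,080.
Offense committed while on probation or parole (+100%): $262,080 × 2 = $524,160.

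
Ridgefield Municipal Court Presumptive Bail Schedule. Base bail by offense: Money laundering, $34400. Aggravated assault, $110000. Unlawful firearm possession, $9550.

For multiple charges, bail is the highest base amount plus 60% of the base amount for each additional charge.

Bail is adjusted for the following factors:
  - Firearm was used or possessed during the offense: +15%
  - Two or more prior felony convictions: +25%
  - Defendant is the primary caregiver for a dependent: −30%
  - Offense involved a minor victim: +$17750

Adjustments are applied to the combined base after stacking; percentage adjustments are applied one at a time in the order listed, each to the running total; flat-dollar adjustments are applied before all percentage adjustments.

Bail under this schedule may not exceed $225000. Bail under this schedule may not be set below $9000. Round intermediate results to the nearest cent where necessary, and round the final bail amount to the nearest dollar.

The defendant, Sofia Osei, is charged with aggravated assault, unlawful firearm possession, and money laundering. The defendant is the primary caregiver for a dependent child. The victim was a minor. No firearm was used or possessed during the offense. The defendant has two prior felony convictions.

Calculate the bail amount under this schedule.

Base amounts from the schedule: aggravated assault $110000; unlawful firearm possession $9550; money laundering $34400.
Stacking rule: highest base plus 60% of each additional charge. Highest is aggravated assault at $110000. Additional: $9550 × 60% = $5730; $34400 × 60% = $20640. Combined base = $110000 + $26370 = $136370.
Offense involved a minor victim (+$17750 flat): $136370 + $17750 = $154120.
Two or more prior felony convictions (+25%): $154120 × 1.25 = $192650.
Defendant is the primary caregiver for a dependent (−30%): $192650 × 0.7 = $134855.
$134855 is within the $225000 maximum.
$134855 is at or above the $9000 minimum.

$134855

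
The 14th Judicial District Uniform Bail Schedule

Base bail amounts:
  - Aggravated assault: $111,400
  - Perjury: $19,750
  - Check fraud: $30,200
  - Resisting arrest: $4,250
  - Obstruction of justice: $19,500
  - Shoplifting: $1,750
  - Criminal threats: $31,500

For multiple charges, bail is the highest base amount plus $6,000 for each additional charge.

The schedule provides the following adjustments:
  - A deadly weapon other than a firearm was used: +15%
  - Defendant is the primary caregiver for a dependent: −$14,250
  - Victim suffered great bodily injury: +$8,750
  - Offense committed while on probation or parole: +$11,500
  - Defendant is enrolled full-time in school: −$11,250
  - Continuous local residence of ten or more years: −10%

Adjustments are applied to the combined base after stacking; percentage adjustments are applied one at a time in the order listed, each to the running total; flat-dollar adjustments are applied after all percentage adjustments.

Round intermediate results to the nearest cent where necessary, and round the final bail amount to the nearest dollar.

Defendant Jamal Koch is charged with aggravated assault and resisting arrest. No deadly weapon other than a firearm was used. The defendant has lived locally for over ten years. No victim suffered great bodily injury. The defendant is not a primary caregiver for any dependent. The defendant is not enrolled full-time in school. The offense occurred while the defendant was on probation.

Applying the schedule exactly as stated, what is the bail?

$117,160

Base amounts from the schedule: aggravated assault $111,400; resisting arrest $4,250.
Stacking rule: highest base plus $6,000 per additional charge. Highest is aggravated assault at $111,400; 1 additional charge → +$6,000. Combined base = $117,400.
Continuous local residence of ten or more years (−10%): $117,400 × 0.9 = $105,660.
Offense committed while on probation or parole (+$11,500 flat): $105,660 + $11,500 = $117,160.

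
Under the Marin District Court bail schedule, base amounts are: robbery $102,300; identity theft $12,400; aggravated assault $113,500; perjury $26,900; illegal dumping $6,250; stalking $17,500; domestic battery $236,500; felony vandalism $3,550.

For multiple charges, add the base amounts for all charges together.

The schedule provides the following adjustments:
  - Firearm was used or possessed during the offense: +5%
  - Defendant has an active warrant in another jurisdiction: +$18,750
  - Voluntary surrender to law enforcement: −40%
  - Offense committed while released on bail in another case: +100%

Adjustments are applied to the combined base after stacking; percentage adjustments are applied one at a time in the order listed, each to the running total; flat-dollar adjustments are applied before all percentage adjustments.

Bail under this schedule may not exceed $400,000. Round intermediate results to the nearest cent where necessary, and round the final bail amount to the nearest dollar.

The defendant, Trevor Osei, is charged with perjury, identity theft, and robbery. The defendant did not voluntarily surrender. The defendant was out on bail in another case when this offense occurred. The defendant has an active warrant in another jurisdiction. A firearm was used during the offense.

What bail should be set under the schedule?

$336,735

Base amounts from the schedule: perjury $26,900; identity theft $12,400; robbery $102,300.
Stacking rule: sum of all bases. $26,900 + $12,400 + $102,300 = $141,600.
Defendant has an active warrant in another jurisdiction (+$18,750 flat): $141,600 + $18,750 = $160,350.
Firearm was used or possessed during the offense (+5%): $160,350 × 1.05 = $168,367.50.
Offense committed while released on bail in another case (+100%): $168,367.50 × 2 = $336,735.
$336,735 is within the $400,000 maximum.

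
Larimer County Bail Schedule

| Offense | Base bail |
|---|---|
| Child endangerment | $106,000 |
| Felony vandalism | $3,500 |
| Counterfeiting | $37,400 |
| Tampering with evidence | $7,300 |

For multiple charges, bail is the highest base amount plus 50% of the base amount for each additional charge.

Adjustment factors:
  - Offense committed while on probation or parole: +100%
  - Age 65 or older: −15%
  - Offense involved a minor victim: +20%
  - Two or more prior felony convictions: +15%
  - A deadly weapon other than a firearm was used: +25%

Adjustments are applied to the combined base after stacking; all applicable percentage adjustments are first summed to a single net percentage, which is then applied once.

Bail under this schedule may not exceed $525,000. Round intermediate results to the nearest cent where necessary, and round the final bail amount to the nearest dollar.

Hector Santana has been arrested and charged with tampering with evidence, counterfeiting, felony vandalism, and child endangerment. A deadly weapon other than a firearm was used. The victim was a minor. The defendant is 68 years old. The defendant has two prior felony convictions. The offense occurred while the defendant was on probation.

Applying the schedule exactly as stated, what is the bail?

$318,745

Base amounts from the schedule: tampering with evidence $7,300; counterfeiting $37,400; felony vandalism $3,500; child endangerment $106,000.
Stacking rule: highest base plus 50% of each additional charge. Highest is child endangerment at $106,000. Additional: $7,300 × 50% = $3,650; $37,400 × 50% = $18,700; $3,500 × 50% = $1,750. Combined base = $106,000 + $24,100 = $130,100.
Net percentage adjustment: +100% −15% +20% +15% +25% = +145%. $130,100 × 2.45 = $318,745.
$318,745 is within the $525,000 maximum.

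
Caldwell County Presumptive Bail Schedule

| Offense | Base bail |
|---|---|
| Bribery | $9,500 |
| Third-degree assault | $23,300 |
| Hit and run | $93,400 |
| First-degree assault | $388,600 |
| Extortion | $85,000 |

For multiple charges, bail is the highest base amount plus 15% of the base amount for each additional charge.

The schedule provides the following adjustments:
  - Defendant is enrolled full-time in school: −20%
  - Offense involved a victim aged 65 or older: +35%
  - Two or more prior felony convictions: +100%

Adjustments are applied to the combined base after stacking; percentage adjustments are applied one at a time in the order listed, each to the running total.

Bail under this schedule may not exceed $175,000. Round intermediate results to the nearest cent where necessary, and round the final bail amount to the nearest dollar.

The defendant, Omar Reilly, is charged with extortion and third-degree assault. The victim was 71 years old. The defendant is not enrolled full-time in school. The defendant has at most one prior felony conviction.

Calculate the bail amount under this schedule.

$119,468

Base amounts from the schedule: extortion $85,000; third-degree assault $23,300.
Stacking rule: highest base plus 15% of each additional charge. Highest is extortion at $85,000. Additional: $23,300 × 15% = $3,495. Combined base = $85,000 + $3,495 = $88,495.
Offense involved a victim aged 65 or older (+35%): $88,495 × 1.35 = $119,468.25.
$119,468.25 is within the $175,000 maximum.
Rounded to the nearest dollar: $119,468.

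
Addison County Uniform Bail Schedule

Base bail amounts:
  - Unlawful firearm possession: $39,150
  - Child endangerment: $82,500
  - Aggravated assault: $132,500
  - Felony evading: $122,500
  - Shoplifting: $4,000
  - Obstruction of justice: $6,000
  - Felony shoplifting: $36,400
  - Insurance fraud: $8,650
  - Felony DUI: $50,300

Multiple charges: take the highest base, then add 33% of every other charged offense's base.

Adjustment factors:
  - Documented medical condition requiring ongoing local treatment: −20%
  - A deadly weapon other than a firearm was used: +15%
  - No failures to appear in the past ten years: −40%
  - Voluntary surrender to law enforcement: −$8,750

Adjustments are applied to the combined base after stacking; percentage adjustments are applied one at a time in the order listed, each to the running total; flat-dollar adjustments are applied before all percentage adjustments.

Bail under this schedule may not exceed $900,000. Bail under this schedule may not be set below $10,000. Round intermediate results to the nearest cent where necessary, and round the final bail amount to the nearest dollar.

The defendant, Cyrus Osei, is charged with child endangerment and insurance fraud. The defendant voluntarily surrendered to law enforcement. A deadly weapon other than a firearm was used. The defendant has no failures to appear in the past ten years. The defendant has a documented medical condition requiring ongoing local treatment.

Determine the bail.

$42,286

Base amounts from the schedule: child endangerment $82,500; insurance fraud $8,650.
Stacking rule: highest base plus 33% of each additional charge. Highest is child endangerment at $82,500. Additional: $8,650 × 33% = $2,854.50. Combined base = $82,500 + $2,854.50 = $85,354.50.
Voluntary surrender to law enforcement (−$8,750 flat): $85,354.50 − $8,750 = $76,604.50.
Documented medical condition requiring ongoing local treatment (−20%): $76,604.50 × 0.8 = $61,283.60.
A deadly weapon other than a firearm was used (+15%): $61,283.60 × 1.15 = $70,476.14.
No failures to appear in the past ten years (−40%): $70,476.14 × 0.6 = $42,285.68.
$42,285.68 is within the $900,000 maximum.
$42,285.68 is at or above the $10,000 minimum.
Rounded to the nearest dollar: $42,286.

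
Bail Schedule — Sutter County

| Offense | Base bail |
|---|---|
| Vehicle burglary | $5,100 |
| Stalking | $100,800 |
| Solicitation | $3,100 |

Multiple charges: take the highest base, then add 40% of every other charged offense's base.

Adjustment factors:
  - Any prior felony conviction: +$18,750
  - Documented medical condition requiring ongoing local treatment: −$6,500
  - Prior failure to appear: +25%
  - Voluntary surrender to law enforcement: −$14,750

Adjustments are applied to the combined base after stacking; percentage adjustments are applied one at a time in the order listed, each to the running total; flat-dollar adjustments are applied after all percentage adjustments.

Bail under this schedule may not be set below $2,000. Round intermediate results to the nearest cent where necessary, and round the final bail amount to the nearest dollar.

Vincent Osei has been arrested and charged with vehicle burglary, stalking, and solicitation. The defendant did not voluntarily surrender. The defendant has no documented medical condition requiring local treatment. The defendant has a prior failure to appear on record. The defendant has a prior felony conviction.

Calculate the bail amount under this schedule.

Base amounts from the schedule: vehicle burglary $5,100; stalking $100,800; solicitation $3,100.
Stacking rule: highest base plus 40% of each additional charge. Highest is stalking at $100,800. Additional: $5,100 × 40% = $2,040; $3,100 × 40% = $1,240. Combined base = $100,800 + $3,280 = $104,080.
Prior failure to appear (+25%): $104,080 × 1.25 = $130,100.
Any prior felony conviction (+$18,750 flat): $130,100 + $18,750 = $148,850.
$148,850 is at or above the $2,000 minimum.

$148,850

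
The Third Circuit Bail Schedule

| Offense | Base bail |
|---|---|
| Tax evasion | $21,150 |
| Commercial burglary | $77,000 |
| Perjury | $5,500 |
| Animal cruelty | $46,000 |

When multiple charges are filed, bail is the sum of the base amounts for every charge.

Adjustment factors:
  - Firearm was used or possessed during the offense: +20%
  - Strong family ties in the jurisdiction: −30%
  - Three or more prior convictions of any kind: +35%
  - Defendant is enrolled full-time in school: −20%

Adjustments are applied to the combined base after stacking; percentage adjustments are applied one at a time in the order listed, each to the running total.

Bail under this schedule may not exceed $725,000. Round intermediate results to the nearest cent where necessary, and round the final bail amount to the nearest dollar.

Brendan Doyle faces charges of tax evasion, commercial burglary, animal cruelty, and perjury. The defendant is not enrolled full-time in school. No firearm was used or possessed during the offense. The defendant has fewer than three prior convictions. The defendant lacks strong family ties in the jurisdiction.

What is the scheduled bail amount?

$149,650

Base amounts from the schedule: tax evasion $21,150; commercial burglary $77,000; animal cruelty $46,000; perjury $5,500.
Stacking rule: sum of all bases. $21,150 + $77,000 + $46,000 + $5,500 = $149,650.
No adjustment factors apply to this defendant.
$149,650 is within the $725,000 maximum.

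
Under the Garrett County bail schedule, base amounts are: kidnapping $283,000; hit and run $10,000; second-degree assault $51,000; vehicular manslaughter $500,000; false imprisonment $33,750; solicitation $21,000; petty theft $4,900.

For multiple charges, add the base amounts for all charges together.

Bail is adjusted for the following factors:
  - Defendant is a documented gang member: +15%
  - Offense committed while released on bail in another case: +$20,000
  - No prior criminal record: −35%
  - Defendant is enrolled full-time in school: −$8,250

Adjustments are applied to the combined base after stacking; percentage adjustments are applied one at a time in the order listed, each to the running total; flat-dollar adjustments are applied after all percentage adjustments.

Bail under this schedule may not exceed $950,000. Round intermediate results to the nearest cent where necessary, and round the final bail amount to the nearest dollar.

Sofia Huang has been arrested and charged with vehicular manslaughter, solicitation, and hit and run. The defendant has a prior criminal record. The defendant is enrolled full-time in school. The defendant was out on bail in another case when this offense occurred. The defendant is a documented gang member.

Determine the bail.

Base amounts from the schedule: vehicular manslaughter $500,000; solicitation $21,000; hit and run $10,000.
Stacking rule: sum of all bases. $500,000 + $21,000 + $10,000 = $531,000.
Defendant is a documented gang member (+15%): $531,000 × 1.15 = $610,650.
Offense committed while released on bail in another case (+$20,000 flat): $610,650 + $20,000 = $630,650.
Defendant is enrolled full-time in school (−$8,250 flat): $630,650 − $8,250 = $622,400.
$622,400 is within the $950,000 maximum.

$622,400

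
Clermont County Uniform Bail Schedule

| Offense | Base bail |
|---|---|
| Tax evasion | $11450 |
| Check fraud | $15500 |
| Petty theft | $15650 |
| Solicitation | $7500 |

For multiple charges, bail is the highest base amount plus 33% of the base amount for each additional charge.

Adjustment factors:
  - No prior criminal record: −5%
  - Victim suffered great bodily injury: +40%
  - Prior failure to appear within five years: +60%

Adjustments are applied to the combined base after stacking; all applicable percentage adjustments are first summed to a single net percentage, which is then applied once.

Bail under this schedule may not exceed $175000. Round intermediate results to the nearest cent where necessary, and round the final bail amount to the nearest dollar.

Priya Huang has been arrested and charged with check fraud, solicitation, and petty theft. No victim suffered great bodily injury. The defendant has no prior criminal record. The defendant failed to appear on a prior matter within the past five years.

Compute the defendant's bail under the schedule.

$36022

Base amounts from the schedule: check fraud $15500; solicitation $7500; petty theft $15650.
Stacking rule: highest base plus 33% of each additional charge. Highest is petty theft at $15650. Additional: $15500 × 33% = $5115; $7500 × 33% = $2475. Combined base = $15650 + $7590 = $23240.
Net percentage adjustment: −5% +60% = +55%. $23240 × 1.55 = $36022.
$36022 is within the $175000 maximum.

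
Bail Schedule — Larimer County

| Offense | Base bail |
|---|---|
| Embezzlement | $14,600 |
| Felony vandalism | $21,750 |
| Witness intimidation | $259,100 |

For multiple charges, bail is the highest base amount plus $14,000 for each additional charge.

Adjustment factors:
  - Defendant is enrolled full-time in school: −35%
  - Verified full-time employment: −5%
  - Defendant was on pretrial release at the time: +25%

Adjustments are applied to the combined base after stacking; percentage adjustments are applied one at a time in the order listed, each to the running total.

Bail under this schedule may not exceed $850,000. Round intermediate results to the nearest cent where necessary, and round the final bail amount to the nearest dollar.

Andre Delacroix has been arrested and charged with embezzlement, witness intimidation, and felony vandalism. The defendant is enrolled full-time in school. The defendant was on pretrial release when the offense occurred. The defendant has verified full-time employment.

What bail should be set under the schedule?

Base amounts from the schedule: embezzlement $14,600; witness intimidation $259,100; felony vandalism $21,750.
Stacking rule: highest base plus $14,000 per additional charge. Highest is witness intimidation at $259,100; 2 additional charges → +$28,000. Combined base = $287,100.
Defendant is enrolled full-time in school (−35%): $287,100 × 0.65 = $186,615.
Verified full-time employment (−5%): $186,615 × 0.95 = $177,284.25.
Defendant was on pretrial release at the time (+25%): $177,284.25 × 1.25 = $221,605.31.
$221,605.31 is within the $850,000 maximum.
Rounded to the nearest dollar: $221,605.

$221,605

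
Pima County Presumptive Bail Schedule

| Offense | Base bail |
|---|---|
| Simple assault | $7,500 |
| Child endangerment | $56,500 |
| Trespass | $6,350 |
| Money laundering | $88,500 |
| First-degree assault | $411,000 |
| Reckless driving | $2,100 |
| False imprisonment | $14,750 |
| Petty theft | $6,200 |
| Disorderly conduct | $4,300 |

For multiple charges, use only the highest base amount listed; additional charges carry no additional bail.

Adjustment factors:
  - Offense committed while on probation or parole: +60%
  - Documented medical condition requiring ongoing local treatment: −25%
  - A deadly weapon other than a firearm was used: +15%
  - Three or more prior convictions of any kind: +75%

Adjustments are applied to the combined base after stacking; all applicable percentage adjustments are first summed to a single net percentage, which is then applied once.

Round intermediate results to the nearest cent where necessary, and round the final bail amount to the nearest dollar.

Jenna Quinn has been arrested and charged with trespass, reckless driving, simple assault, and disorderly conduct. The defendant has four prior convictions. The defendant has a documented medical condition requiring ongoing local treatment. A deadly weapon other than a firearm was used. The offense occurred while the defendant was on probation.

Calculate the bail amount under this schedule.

Base amounts from the schedule: trespass $6,350; reckless driving $2,100; simple assault $7,500; disorderly conduct $4,300.
Stacking rule: use the highest base only. Highest is simple assault at $7,500. Combined base = $7,500.
Net percentage adjustment: +60% −25% +15% +75% = +125%. $7,500 × 2.25 = $16,875.

$16,875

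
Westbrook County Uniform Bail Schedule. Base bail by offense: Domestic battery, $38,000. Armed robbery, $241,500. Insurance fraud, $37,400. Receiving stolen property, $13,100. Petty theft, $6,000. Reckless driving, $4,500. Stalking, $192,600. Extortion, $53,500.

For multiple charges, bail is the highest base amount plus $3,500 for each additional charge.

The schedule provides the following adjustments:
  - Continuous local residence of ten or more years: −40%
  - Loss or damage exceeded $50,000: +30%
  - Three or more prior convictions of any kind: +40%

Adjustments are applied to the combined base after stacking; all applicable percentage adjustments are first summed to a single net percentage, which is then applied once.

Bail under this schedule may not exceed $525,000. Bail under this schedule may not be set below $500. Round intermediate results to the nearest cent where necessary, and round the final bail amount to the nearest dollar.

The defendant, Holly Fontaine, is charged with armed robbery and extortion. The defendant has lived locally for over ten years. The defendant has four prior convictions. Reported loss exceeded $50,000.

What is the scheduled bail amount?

Base amounts from the schedule: armed robbery $241,500; extortion $53,500.
Stacking rule: highest base plus $3,500 per additional charge. Highest is armed robbery at $241,500; 1 additional charge → +$3,500. Combined base = $245,000.
Net percentage adjustment: −40% +30% +40% = +30%. $245,000 × 1.3 = $318,500.
$318,500 is within the $525,000 maximum.
$318,500 is at or above the $500 minimum.

$318,500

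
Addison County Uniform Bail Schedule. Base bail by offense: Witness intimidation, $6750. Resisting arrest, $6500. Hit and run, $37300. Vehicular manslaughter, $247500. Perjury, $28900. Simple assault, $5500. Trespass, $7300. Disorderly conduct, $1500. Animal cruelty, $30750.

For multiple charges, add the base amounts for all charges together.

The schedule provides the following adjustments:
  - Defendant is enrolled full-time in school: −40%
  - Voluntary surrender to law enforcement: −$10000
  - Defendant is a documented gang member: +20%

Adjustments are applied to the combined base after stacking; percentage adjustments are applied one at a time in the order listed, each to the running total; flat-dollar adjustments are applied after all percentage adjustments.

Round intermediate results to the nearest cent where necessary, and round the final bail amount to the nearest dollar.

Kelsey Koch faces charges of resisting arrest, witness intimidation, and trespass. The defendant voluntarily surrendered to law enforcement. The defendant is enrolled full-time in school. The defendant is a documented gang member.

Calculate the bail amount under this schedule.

Base amounts from the schedule: resisting arrest $6500; witness intimidation $6750; trespass $7300.
Stacking rule: sum of all bases. $6500 + $6750 + $7300 = $20550.
Defendant is enrolled full-time in school (−40%): $20550 × 0.6 = $12330.
Defendant is a documented gang member (+20%): $12330 × 1.2 = $14796.
Voluntary surrender to law enforcement (−$10000 flat): $14796 − $10000 = $4796.

$4796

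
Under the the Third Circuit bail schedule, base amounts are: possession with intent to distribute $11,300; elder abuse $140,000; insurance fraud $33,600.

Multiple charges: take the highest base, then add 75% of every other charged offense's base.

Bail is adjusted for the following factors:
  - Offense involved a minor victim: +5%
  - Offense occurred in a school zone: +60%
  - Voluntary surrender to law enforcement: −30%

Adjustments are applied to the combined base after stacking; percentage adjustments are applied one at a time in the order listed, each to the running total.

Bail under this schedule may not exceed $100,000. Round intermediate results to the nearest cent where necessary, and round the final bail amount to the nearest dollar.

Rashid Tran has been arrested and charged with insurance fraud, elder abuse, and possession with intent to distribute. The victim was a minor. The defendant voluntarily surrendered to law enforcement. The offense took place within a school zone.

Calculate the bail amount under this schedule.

Base amounts from the schedule: insurance fraud $33,600; elder abuse $140,000; possession with intent to distribute $11,300.
Stacking rule: highest base plus 75% of each additional charge. Highest is elder abuse at $140,000. Additional: $33,600 × 75% = $25,200; $11,300 × 75% = $8,475. Combined base = $140,000 + $33,675 = $173,675.
Offense involved a minor victim (+5%): $173,675 × 1.05 = $182,358.75.
Offense occurred in a school zone (+60%): $182,358.75 × 1.6 = $291,774.
Voluntary surrender to law enforcement (−30%): $291,774 × 0.7 = $204,241.80.
Result $204,241.80 exceeds the maximum of $100,000; bail is capped at $100,000.

$100,000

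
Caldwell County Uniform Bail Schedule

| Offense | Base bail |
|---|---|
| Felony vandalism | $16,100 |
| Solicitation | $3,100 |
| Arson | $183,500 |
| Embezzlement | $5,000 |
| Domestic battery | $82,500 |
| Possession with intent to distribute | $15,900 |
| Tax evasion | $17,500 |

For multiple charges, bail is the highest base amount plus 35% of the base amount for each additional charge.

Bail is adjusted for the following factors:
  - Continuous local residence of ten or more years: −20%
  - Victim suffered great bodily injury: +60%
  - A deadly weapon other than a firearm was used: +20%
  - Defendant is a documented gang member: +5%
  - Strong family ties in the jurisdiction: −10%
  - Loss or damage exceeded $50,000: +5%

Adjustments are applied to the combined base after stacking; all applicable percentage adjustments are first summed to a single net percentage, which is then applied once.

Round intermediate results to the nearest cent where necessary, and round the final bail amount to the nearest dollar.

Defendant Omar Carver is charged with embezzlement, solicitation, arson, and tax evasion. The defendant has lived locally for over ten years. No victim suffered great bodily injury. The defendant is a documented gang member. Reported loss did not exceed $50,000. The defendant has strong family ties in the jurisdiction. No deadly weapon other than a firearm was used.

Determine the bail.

$144,345

Base amounts from the schedule: embezzlement $5,000; solicitation $3,100; arson $183,500; tax evasion $17,500.
Stacking rule: highest base plus 35% of each additional charge. Highest is arson at $183,500. Additional: $5,000 × 35% = $1,750; $3,100 × 35% = $1,085; $17,500 × 35% = $6,125. Combined base = $183,500 + $8,960 = $192,460.
Net percentage adjustment: −20% +5% −10% = −25%. $192,460 × 0.75 = $144,345.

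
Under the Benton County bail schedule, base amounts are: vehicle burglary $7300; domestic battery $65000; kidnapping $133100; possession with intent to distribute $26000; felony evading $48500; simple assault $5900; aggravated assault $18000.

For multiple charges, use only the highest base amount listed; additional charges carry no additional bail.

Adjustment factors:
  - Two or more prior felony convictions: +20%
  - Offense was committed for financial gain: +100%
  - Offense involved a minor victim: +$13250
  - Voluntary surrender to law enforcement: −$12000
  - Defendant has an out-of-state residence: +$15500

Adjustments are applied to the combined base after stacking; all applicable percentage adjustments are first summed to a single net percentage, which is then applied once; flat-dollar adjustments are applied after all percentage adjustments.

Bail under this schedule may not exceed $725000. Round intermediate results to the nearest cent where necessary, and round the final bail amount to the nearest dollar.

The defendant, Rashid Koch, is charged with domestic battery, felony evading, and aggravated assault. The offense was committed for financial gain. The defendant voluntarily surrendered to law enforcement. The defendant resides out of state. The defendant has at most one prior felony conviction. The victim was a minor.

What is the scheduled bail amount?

Base amounts from the schedule: domestic battery $65000; felony evading $48500; aggravated assault $18000.
Stacking rule: use the highest base only. Highest is domestic battery at $65000. Combined base = $65000.
Offense was committed for financial gain (+100%): $65000 × 2 = $130000.
Offense involved a minor victim (+$13250 flat): $130000 + $13250 = $143250.
Voluntary surrender to law enforcement (−$12000 flat): $143250 − $12000 = $131250.
Defendant has an out-of-state residence (+$15500 flat): $131250 + $15500 = $146750.
$146750 is within the $725000 maximum.

$146750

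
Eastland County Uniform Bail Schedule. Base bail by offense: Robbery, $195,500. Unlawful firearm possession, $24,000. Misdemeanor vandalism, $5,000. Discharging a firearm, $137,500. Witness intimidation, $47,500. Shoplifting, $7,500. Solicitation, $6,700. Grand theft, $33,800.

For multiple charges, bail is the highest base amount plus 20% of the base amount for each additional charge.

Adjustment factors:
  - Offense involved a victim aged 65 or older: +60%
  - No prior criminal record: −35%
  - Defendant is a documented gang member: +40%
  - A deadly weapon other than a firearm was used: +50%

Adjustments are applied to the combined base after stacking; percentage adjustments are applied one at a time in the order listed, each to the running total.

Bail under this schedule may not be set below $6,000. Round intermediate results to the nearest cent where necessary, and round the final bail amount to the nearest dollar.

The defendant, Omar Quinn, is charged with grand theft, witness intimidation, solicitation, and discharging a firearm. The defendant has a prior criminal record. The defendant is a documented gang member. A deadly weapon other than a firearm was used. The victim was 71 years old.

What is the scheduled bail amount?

Base amounts from the schedule: grand theft $33,800; witness intimidation $47,500; solicitation $6,700; discharging a firearm $137,500.
Stacking rule: highest base plus 20% of each additional charge. Highest is discharging a firearm at $137,500. Additional: $33,800 × 20% = $6,760; $47,500 × 20% = $9,500; $6,700 × 20% = $1,340. Combined base = $137,500 + $17,600 = $155,100.
Offense involved a victim aged 65 or older (+60%): $155,100 × 1.6 = $248,160.
Defendant is a documented gang member (+40%): $248,160 × 1.4 = $347,424.
A deadly weapon other than a firearm was used (+50%): $347,424 × 1.5 = $521,136.
$521,136 is at or above the $6,000 minimum.

$521,136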